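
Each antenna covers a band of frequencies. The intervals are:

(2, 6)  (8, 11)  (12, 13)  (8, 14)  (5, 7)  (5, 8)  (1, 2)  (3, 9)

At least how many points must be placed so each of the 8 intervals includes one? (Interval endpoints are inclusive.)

4

Sort by right endpoint; whenever an interval is uncovered, place a point at its right end.
Sorted: [1,2] [2,6] [5,7] [5,8] [3,9] [8,11] [12,13] [8,14]
{[1,2],[2,6]} hit by 2; {[5,7],[5,8],[3,9]} hit by 7; {[8,11]} hit by 11; {[12,13],[8,14]} hit by 13.
Points: 2, 7, 11, 13 (4 total).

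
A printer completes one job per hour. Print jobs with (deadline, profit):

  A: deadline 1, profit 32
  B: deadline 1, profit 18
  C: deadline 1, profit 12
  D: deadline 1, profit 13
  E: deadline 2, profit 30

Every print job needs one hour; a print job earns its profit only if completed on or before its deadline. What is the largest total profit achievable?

62

Profit order: A=32 E=30 B=18 D=13 C=12
Assign: A→slot 1, E→slot 2, B skipped, D skipped, C skipped.
Slots: [1:A] [2:E]
Profit = 32 + 30 = 62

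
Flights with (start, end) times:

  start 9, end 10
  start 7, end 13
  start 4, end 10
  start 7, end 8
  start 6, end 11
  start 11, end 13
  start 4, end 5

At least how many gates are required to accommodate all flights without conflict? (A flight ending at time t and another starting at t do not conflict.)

4

The answer is the maximum number of intervals overlapping at any instant.
Events (time:±→running): 4:+→1 4:+→2 5:-→1 6:+→2 7:+→3 7:+→4 … peak 4.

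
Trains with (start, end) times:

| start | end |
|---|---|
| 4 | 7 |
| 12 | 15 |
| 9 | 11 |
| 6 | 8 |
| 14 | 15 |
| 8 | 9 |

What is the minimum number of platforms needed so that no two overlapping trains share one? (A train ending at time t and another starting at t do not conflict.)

2

Count concurrent intervals with a sweep; the peak is the room count.
starts: [4, 6, 8, 9, 12, 14]
ends:   [7, 8, 9, 11, 15, 15]
s4→1 s6→2  — peak 2.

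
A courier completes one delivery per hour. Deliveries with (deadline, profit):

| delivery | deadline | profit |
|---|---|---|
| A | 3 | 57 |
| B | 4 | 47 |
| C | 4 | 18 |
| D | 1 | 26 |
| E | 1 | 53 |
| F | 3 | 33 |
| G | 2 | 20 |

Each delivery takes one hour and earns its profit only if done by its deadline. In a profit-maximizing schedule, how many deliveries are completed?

4

Profit order: A=57 E=53 B=47 F=33 D=26 G=20 C=18
Assign: A→slot 3, E→slot 1, B→slot 4, F→slot 2, D skipped, G skipped, C skipped.
Slots: [1:E] [2:F] [3:A] [4:B]
4 of 7 scheduled.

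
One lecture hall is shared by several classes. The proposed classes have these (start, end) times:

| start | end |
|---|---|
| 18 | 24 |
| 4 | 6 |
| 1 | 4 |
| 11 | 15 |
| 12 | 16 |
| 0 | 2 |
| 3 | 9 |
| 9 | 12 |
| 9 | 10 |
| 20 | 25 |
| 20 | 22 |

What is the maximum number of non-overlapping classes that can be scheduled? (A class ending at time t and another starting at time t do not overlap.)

5

Order by finish time; keep every interval that doesn't clash with the previous kept one.
By end time: (0,2), (1,4), (4,6), (3,9), (9,10), (9,12), (11,15), (12,16), (20,22), (18,24), (20,25).
Pick (0,2); next start ≥ 2 → (4,6); next start ≥ 6 → (9,10); next start ≥ 10 → (11,15); next start ≥ 15 → (20,22).
Selected 5 classes.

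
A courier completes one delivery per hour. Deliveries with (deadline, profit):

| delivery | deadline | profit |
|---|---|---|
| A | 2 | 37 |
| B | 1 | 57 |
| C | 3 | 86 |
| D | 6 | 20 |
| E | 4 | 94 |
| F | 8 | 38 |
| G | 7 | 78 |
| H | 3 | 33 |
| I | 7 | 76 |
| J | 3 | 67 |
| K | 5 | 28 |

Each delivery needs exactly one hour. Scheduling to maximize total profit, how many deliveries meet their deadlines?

Profit order: E=94 C=86 G=78 I=76 J=67 B=57 F=38 A=37 H=33 K=28 D=20
Assign: E→slot 4, C→slot 3, G→slot 7, I→slot 6, J→slot 2, B→slot 1, F→slot 8, A skipped, H skipped, K→slot 5, D skipped.
Slots: [1:B] [2:J] [3:C] [4:E] [5:K] [6:I] [7:G] [8:F]
8 of 11 scheduled.

8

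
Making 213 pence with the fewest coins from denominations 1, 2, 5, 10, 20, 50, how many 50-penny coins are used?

213 − 4×50→13 − 1×10→3 − 1×2→1 − 1×1→0
Count of 50: 4

4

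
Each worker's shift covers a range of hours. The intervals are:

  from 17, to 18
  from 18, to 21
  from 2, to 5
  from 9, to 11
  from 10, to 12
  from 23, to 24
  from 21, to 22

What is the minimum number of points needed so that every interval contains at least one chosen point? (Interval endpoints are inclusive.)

By right end: [2,5]  [9,11]  [10,12]  [17,18]  [18,21]  [21,22]  [23,24]
[2,5] uncovered → point at 5; [9,11] uncovered → point at 11; [17,18] uncovered → point at 18; [21,22] uncovered → point at 22; [23,24] uncovered → point at 24.
Points: 5, 11, 18, 22, 24 (5 total).

5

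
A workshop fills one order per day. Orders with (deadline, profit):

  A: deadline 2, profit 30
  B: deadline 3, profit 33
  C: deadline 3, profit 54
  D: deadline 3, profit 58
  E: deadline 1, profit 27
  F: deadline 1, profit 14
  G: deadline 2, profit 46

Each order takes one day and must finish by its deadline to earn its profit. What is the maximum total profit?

158

Sort by profit descending; place each in the latest free slot ≤ its deadline.
By profit: D(d3,58), C(d3,54), G(d2,46), B(d3,33), A(d2,30), E(d1,27), F(d1,14)
D→slot 3; C→slot 2; G→slot 1; B skipped; A skipped; E skipped; F skipped.
Profit = 46 + 54 + 58 = 158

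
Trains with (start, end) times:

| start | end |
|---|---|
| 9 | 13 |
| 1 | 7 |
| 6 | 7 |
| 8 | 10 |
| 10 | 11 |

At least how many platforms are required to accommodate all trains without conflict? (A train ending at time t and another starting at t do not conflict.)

2

starts: [1, 6, 8, 9, 10]
ends:   [7, 7, 10, 11, 13]
s1→1 s6→2  — peak 2.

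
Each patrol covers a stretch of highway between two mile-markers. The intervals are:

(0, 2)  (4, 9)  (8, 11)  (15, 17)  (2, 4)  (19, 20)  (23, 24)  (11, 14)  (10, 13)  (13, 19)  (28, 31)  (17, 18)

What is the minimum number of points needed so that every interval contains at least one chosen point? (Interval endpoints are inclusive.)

7

By right end: [0,2]  [2,4]  [4,9]  [8,11]  [10,13]  [11,14]  [15,17]  [17,18]  [13,19]  [19,20]  [23,24]  [28,31]
[0,2] uncovered → point at 2; [4,9] uncovered → point at 9; [10,13] uncovered → point at 13; [15,17] uncovered → point at 17; [19,20] uncovered → point at 20; [23,24] uncovered → point at 24; [28,31] uncovered → point at 31.
Points: 2, 9, 13, 17, 20, 24, 31 (7 total).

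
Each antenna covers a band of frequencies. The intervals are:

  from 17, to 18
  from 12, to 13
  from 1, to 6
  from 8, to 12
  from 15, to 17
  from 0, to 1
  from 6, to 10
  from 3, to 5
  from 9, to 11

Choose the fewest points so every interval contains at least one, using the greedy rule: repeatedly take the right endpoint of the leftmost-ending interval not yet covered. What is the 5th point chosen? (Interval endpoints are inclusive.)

Sorted: [0,1] [3,5] [1,6] [6,10] [9,11] [8,12] [12,13] [15,17] [17,18]
{[0,1]} hit by 1; {[3,5],[1,6]} hit by 5; {[6,10],[9,11],[8,12]} hit by 10; {[12,13]} hit by 13; {[15,17],[17,18]} hit by 17.
Points: 1, 5, 10, 13, 17 (5 total).

17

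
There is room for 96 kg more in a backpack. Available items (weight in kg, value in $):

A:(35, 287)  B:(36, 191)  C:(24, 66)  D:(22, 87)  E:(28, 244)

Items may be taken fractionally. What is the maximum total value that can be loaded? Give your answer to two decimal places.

706.08

Ratios (sorted): E 8.71, A 8.20, B 5.31, D 3.95, C 2.75
take E (28 @ 244); take A (35 @ 287); take 33/36 of B → 175.08. Capacity used 96/96.
Total value = 706.08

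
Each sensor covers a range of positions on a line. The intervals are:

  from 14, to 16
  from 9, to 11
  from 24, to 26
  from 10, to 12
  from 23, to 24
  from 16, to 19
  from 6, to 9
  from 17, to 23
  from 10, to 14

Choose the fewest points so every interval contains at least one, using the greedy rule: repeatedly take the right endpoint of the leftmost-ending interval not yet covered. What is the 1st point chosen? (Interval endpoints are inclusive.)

Process intervals by earliest right end; each time one isn't hit yet, stab at its right endpoint.
By right end: [6,9]  [9,11]  [10,12]  [10,14]  [14,16]  [16,19]  [17,23]  [23,24]  [24,26]
[6,9] uncovered → point at 9; [10,12] uncovered → point at 12; [14,16] uncovered → point at 16; [17,23] uncovered → point at 23; [24,26] uncovered → point at 26.
Points: 9, 12, 16, 23, 26 (5 total).

9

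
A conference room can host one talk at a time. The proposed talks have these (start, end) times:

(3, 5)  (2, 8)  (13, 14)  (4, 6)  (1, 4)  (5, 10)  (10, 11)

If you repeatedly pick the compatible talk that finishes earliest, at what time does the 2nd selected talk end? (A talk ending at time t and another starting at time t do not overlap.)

6

Greedy by earliest finish: after sorting by end time, pick each interval compatible with the last pick.
By end time: (1,4), (3,5), (4,6), (2,8), (5,10), (10,11), (13,14).
Pick (1,4); next start ≥ 4 → (4,6); next start ≥ 6 → (10,11); next start ≥ 11 → (13,14).
Selected: (1,4) (4,6) (10,11) (13,14)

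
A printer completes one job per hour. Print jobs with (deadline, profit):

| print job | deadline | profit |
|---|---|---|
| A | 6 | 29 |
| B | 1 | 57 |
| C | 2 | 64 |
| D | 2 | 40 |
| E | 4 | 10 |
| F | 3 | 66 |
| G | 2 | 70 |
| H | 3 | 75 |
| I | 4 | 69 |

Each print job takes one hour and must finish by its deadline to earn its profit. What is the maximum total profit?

309

Profit order: H=75 G=70 I=69 F=66 C=64 B=57 D=40 A=29 E=10
Assign: H→slot 3, G→slot 2, I→slot 4, F→slot 1, C skipped, B skipped, D skipped, A→slot 6, E skipped.
Slots: [1:F] [2:G] [3:H] [4:I] [6:A]
Profit = 66 + 70 + 75 + 69 + 29 = 309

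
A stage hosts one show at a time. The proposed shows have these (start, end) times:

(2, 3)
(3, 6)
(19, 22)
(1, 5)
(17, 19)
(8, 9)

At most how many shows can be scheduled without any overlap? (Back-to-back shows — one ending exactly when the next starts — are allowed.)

5

Sorted by end: (2,3)  (1,5)  (3,6)  (8,9)  (17,19)  (19,22)
take (2,3); skip (1,5); take (3,6); take (8,9); take (17,19); take (19,22).
Selected 5 shows.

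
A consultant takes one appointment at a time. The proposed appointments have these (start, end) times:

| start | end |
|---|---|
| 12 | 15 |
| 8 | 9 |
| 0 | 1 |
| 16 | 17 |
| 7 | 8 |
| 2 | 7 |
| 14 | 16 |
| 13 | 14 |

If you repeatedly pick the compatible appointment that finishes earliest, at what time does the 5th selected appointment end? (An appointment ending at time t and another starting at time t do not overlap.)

Greedy by earliest finish: after sorting by end time, pick each interval compatible with the last pick.
By end time: (0,1), (2,7), (7,8), (8,9), (13,14), (12,15), (14,16), (16,17).
Pick (0,1); next start ≥ 1 → (2,7); next start ≥ 7 → (7,8); next start ≥ 8 → (8,9); next start ≥ 9 → (13,14); next start ≥ 14 → (14,16); next start ≥ 16 → (16,17).
Selected: (0,1) (2,7) (7,8) (8,9) (13,14) (14,16) (16,17)

14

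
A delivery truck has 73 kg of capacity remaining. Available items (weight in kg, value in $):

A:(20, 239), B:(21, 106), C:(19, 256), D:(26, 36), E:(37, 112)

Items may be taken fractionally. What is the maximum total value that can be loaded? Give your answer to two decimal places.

Ratios (sorted): C 13.47, A 11.95, B 5.05, E 3.03, D 1.38
take C (19 @ 256); take A (20 @ 239); take B (21 @ 106); take 13/37 of E → 39.35. Capacity used 73/73.
Total value = 640.35

640.35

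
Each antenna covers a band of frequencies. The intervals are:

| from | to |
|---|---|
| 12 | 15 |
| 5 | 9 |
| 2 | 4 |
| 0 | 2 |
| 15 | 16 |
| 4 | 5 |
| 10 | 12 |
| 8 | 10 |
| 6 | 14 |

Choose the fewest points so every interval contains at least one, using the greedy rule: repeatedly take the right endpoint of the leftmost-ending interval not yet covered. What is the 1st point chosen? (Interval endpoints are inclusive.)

Sorted: [0,2] [2,4] [4,5] [5,9] [8,10] [10,12] [6,14] [12,15] [15,16]
{[0,2],[2,4]} hit by 2; {[4,5],[5,9]} hit by 5; {[8,10],[10,12],[6,14]} hit by 10; {[12,15],[15,16]} hit by 15.
Points: 2, 5, 10, 15 (4 total).

2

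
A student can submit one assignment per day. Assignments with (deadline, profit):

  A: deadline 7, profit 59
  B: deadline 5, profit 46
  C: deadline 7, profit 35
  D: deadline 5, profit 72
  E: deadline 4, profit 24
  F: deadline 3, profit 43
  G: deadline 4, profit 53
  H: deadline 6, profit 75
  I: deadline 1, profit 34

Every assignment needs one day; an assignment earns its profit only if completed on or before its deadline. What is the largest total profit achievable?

Sort by profit descending; place each in the latest free slot ≤ its deadline.
By profit: H(d6,75), D(d5,72), A(d7,59), G(d4,53), B(d5,46), F(d3,43), C(d7,35), I(d1,34), E(d4,24)
H→slot 6; D→slot 5; A→slot 7; G→slot 4; B→slot 3; F→slot 2; C→slot 1; I skipped; E skipped.
Profit = 35 + 43 + 46 + 53 + 72 + 75 + 59 = 383

383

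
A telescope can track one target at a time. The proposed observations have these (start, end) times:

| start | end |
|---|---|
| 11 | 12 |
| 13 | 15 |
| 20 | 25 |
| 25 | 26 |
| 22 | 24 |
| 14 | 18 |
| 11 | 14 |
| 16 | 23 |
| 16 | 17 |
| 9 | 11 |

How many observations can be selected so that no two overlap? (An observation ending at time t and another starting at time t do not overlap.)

Sorted by end: (9,11)  (11,12)  (11,14)  (13,15)  (16,17)  (14,18)  (16,23)  (22,24)  (20,25)  (25,26)
take (9,11); take (11,12); take (13,15); take (16,17); skip (14,18); take (22,24); take (25,26).
Selected 6 observations.

6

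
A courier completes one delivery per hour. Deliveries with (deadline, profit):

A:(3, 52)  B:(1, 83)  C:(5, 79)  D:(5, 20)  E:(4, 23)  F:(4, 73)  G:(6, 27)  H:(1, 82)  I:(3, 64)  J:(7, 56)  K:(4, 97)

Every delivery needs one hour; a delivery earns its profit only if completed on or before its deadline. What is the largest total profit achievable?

Profit order: K=97 B=83 H=82 C=79 F=73 I=64 J=56 A=52 G=27 E=23 D=20
Assign: K→slot 4, B→slot 1, H skipped, C→slot 5, F→slot 3, I→slot 2, J→slot 7, A skipped, G→slot 6, E skipped, D skipped.
Slots: [1:B] [2:I] [3:F] [4:K] [5:C] [6:G] [7:J]
Profit = 83 + 64 + 73 + 97 + 79 + 27 + 56 = 479

479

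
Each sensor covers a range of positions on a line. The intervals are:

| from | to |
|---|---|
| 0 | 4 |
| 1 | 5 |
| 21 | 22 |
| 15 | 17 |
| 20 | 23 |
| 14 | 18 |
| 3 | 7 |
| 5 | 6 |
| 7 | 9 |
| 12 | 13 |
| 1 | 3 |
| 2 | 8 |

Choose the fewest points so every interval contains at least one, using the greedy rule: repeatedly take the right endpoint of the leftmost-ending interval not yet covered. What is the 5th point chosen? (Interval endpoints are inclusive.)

17

By right end: [1,3]  [0,4]  [1,5]  [5,6]  [3,7]  [2,8]  [7,9]  [12,13]  [15,17]  [14,18]  [21,22]  [20,23]
[1,3] uncovered → point at 3; [5,6] uncovered → point at 6; [7,9] uncovered → point at 9; [12,13] uncovered → point at 13; [15,17] uncovered → point at 17; [21,22] uncovered → point at 22.
Points: 3, 6, 9, 13, 17, 22 (6 total).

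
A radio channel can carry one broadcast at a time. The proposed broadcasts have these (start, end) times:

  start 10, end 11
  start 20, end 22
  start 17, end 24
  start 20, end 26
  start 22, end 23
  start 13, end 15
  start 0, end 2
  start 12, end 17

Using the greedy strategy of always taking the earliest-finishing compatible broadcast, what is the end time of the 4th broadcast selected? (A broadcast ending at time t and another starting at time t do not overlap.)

22

By end time: (0,2), (10,11), (13,15), (12,17), (20,22), (22,23), (17,24), (20,26).
Pick (0,2); next start ≥ 2 → (10,11); next start ≥ 11 → (13,15); next start ≥ 15 → (20,22); next start ≥ 22 → (22,23).
Selected: (0,2) (10,11) (13,15) (20,22) (22,23)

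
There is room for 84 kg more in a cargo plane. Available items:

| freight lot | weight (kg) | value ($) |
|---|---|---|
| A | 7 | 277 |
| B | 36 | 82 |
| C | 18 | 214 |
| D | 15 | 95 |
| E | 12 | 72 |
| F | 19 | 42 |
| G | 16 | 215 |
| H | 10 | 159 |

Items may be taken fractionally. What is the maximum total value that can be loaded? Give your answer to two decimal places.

Greedy by value/weight ratio, highest first.
Ratios (sorted): A 39.57, H 15.90, G 13.44, C 11.89, D 6.33, E 6.00, B 2.28, F 2.21
take A (7 @ 277); take H (10 @ 159); take G (16 @ 215); take C (18 @ 214); take D (15 @ 95); take E (12 @ 72); take 6/36 of B → 13.67. Capacity used 84/84.
Total value = 1045.67

1045.67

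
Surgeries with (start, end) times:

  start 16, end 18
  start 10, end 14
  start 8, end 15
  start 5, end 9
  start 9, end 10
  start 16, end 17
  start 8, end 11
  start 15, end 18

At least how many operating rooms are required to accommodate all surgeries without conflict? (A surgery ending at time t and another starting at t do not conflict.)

3

Events (time:±→running): 5:+→1 8:+→2 8:+→3 … peak 3.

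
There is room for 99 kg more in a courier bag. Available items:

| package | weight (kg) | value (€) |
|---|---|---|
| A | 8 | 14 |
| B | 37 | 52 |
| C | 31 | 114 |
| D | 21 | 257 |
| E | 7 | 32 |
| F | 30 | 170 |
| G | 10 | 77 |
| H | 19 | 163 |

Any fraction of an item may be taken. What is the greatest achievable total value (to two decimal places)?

Sort by value per unit weight and fill in that order.
Ratios (sorted): D 12.24, H 8.58, G 7.70, F 5.67, E 4.57, C 3.68, A 1.75, B 1.41
take D (21 @ 257); take H (19 @ 163); take G (10 @ 77); take F (30 @ 170); take E (7 @ 32); take 12/31 of C → 44.13. Capacity used 99/99.
Total value = 743.13

743.13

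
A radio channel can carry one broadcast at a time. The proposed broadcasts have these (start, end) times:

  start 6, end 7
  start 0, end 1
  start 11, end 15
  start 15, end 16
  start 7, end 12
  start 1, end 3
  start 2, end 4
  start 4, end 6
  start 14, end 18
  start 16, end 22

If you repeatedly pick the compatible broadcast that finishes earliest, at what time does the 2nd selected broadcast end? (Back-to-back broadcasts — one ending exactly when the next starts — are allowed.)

Sorted by end: (0,1)  (1,3)  (2,4)  (4,6)  (6,7)  (7,12)  (11,15)  (15,16)  (14,18)  (16,22)
take (0,1); take (1,3); take (4,6); take (6,7); take (7,12); take (15,16); take (16,22).
Selected: (0,1) (1,3) (4,6) (6,7) (7,12) (15,16) (16,22)

3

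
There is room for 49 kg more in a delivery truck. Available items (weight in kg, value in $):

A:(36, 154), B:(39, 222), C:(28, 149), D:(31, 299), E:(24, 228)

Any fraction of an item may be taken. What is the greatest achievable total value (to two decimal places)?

Greedy by value/weight ratio, highest first.
Order: D (299/31=9.65) > E (228/24=9.50) > B (222/39=5.69) > C (149/28=5.32) > A (154/36=4.28)
Fill: take D (31 @ 299) → take 18/24 of E → 171.00; 49/49 used.
Total value = 470.00

470.00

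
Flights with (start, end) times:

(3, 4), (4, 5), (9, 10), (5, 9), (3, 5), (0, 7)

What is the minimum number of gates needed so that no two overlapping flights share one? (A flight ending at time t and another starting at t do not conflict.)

Count concurrent intervals with a sweep; the peak is the room count.
Events (time:±→running): 0:+→1 3:+→2 3:+→3 … peak 3.

3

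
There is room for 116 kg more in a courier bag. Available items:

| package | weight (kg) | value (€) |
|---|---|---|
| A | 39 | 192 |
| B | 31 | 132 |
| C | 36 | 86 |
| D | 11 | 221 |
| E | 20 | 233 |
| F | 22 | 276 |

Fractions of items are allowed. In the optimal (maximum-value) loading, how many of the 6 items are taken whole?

4

Greedy by value/weight ratio, highest first.
Ratios (sorted): D 20.09, F 12.55, E 11.65, A 4.92, B 4.26, C 2.39
take D (11 @ 221); take F (22 @ 276); take E (20 @ 233); take A (39 @ 192); take 24/31 of B → 102.19. Capacity used 116/116.
4 item(s) taken whole; one partial (take 24/31 of B).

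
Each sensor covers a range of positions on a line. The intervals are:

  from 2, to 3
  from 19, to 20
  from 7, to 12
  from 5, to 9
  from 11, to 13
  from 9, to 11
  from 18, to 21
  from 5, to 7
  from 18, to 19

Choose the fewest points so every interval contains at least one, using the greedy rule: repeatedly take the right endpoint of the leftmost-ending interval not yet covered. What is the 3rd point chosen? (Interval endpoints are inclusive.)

Process intervals by earliest right end; each time one isn't hit yet, stab at its right endpoint.
By right end: [2,3]  [5,7]  [5,9]  [9,11]  [7,12]  [11,13]  [18,19]  [19,20]  [18,21]
[2,3] uncovered → point at 3; [5,7] uncovered → point at 7; [9,11] uncovered → point at 11; [18,19] uncovered → point at 19.
Points: 3, 7, 11, 19 (4 total).

11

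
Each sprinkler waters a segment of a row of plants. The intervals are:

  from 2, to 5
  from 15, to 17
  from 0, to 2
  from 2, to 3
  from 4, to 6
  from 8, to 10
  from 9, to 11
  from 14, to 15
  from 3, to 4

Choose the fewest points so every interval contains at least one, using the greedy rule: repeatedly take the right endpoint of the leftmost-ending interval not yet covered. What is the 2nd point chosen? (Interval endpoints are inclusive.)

4

Sort by right endpoint; whenever an interval is uncovered, place a point at its right end.
Sorted: [0,2] [2,3] [3,4] [2,5] [4,6] [8,10] [9,11] [14,15] [15,17]
{[0,2],[2,3]} hit by 2; {[3,4],[2,5],[4,6]} hit by 4; {[8,10],[9,11]} hit by 10; {[14,15],[15,17]} hit by 15.
Points: 2, 4, 10, 15 (4 total).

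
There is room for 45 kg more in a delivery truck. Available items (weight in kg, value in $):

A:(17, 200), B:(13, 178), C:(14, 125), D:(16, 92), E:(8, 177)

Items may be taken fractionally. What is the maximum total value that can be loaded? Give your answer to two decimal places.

617.50

Greedy by value/weight ratio, highest first.
Ratios (sorted): E 22.12, B 13.69, A 11.76, C 8.93, D 5.75
take E (8 @ 177); take B (13 @ 178); take A (17 @ 200); take 7/14 of C → 62.50. Capacity used 45/45.
Total value = 617.50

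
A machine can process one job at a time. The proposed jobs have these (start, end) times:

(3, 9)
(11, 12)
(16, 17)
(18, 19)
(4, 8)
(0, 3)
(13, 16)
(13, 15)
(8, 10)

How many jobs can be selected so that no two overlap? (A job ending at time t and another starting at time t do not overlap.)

7

Sort by end time and greedily take each interval whose start is ≥ the last chosen end.
By end time: (0,3), (4,8), (3,9), (8,10), (11,12), (13,15), (13,16), (16,17), (18,19).
Pick (0,3); next start ≥ 3 → (4,8); next start ≥ 8 → (8,10); next start ≥ 10 → (11,12); next start ≥ 12 → (13,15); next start ≥ 15 → (16,17); next start ≥ 17 → (18,19).
Selected 7 jobs.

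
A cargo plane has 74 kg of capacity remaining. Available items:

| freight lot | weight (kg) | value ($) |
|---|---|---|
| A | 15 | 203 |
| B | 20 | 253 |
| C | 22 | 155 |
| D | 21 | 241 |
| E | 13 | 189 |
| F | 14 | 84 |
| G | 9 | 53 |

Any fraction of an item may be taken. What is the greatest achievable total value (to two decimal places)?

Sort by value per unit weight and fill in that order.
Ratios (sorted): E 14.54, A 13.53, B 12.65, D 11.48, C 7.05, F 6.00, G 5.89
take E (13 @ 189); take A (15 @ 203); take B (20 @ 253); take D (21 @ 241); take 5/22 of C → 35.23. Capacity used 74/74.
Total value = 921.23

921.23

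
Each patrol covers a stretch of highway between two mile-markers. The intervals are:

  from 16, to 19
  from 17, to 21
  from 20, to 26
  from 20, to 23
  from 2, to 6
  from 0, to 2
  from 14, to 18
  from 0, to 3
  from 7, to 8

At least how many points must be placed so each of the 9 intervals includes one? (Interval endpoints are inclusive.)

4

Process intervals by earliest right end; each time one isn't hit yet, stab at its right endpoint.
By right end: [0,2]  [0,3]  [2,6]  [7,8]  [14,18]  [16,19]  [17,21]  [20,23]  [20,26]
[0,2] uncovered → point at 2; [7,8] uncovered → point at 8; [14,18] uncovered → point at 18; [20,23] uncovered → point at 23.
Points: 2, 8, 18, 23 (4 total).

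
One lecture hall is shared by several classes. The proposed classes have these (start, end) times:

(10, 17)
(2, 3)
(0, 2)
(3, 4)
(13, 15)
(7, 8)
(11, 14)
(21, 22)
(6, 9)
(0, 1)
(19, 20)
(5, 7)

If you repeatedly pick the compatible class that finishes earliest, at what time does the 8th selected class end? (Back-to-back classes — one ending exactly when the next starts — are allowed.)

22

Order by finish time; keep every interval that doesn't clash with the previous kept one.
By end time: (0,1), (0,2), (2,3), (3,4), (5,7), (7,8), (6,9), (11,14), (13,15), (10,17), (19,20), (21,22).
Pick (0,1); next start ≥ 1 → (2,3); next start ≥ 3 → (3,4); next start ≥ 4 → (5,7); next start ≥ 7 → (7,8); next start ≥ 8 → (11,14); next start ≥ 14 → (19,20); next start ≥ 20 → (21,22).
Selected: (0,1) (2,3) (3,4) (5,7) (7,8) (11,14) (19,20) (21,22)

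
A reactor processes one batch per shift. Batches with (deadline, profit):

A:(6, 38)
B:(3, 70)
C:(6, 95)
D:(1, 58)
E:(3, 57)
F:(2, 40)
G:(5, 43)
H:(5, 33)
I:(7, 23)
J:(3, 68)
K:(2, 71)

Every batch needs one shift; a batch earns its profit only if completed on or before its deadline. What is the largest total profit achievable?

408

Take jobs in profit order; each goes to the latest open slot no later than its deadline.
By profit: C(d6,95), K(d2,71), B(d3,70), J(d3,68), D(d1,58), E(d3,57), G(d5,43), F(d2,40), A(d6,38), H(d5,33), I(d7,23)
C→slot 6; K→slot 2; B→slot 3; J→slot 1; D skipped; E skipped; G→slot 5; F skipped; A→slot 4; H skipped; I→slot 7.
Profit = 68 + 71 + 70 + 38 + 43 + 95 + 23 = 408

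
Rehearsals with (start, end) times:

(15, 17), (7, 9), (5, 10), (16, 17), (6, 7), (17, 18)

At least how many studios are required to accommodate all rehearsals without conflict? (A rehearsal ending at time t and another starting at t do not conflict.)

Count concurrent intervals with a sweep; the peak is the room count.
Events (time:±→running): 5:+→1 6:+→2 … peak 2.

2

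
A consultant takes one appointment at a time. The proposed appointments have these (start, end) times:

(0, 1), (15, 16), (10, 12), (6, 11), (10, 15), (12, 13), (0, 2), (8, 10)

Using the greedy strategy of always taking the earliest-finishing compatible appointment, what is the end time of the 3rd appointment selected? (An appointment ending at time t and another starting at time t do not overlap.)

12

Order by finish time; keep every interval that doesn't clash with the previous kept one.
By end time: (0,1), (0,2), (8,10), (6,11), (10,12), (12,13), (10,15), (15,16).
Pick (0,1); next start ≥ 1 → (8,10); next start ≥ 10 → (10,12); next start ≥ 12 → (12,13); next start ≥ 13 → (15,16).
Selected: (0,1) (8,10) (10,12) (12,13) (15,16)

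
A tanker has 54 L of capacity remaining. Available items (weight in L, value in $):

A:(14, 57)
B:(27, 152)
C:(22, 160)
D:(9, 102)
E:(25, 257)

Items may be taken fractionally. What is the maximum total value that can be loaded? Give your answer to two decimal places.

504.45

Greedy by value/weight ratio, highest first.
Order: D (102/9=11.33) > E (257/25=10.28) > C (160/22=7.27) > B (152/27=5.63) > A (57/14=4.07)
Fill: take D (9 @ 102) → take E (25 @ 257) → take 20/22 of C → 145.45; 54/54 used.
Total value = 504.45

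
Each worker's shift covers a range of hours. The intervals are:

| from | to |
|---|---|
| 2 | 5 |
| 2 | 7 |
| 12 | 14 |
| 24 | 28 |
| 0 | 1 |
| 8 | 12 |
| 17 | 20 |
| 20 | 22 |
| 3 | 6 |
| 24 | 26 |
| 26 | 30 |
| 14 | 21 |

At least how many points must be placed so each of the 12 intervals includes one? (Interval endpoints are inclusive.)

Sort by right endpoint; whenever an interval is uncovered, place a point at its right end.
By right end: [0,1]  [2,5]  [3,6]  [2,7]  [8,12]  [12,14]  [17,20]  [14,21]  [20,22]  [24,26]  [24,28]  [26,30]
[0,1] uncovered → point at 1; [2,5] uncovered → point at 5; [8,12] uncovered → point at 12; [17,20] uncovered → point at 20; [24,26] uncovered → point at 26.
Points: 1, 5, 12, 20, 26 (5 total).

5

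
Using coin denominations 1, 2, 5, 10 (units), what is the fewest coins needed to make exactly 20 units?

2

Greedy: take as many of the largest coin as possible, then repeat with the remainder.
20 − 2×10→0
Total coins = 2 = 2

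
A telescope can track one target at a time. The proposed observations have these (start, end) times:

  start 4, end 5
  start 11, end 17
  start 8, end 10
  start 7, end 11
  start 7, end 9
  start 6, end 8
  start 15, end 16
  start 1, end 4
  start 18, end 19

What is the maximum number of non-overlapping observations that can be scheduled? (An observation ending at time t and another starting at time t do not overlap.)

Order by finish time; keep every interval that doesn't clash with the previous kept one.
By end time: (1,4), (4,5), (6,8), (7,9), (8,10), (7,11), (15,16), (11,17), (18,19).
Pick (1,4); next start ≥ 4 → (4,5); next start ≥ 5 → (6,8); next start ≥ 8 → (8,10); next start ≥ 10 → (15,16); next start ≥ 16 → (18,19).
Selected 6 observations.

6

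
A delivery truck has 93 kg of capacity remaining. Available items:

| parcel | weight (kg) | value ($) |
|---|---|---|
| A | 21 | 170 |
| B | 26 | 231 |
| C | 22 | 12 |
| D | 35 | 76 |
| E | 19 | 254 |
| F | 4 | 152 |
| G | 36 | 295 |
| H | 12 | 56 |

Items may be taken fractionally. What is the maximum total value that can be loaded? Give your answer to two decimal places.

Ratios (sorted): F 38.00, E 13.37, B 8.88, G 8.19, A 8.10, H 4.67, D 2.17, C 0.55
take F (4 @ 152); take E (19 @ 254); take B (26 @ 231); take G (36 @ 295); take 8/21 of A → 64.76. Capacity used 93/93.
Total value = 996.76

996.76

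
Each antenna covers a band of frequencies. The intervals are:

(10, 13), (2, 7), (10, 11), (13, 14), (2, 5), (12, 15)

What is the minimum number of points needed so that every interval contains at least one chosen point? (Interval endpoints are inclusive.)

3

Sort by right endpoint; whenever an interval is uncovered, place a point at its right end.
Sorted: [2,5] [2,7] [10,11] [10,13] [13,14] [12,15]
{[2,5],[2,7]} hit by 5; {[10,11],[10,13]} hit by 11; {[13,14],[12,15]} hit by 14.
Points: 5, 11, 14 (3 total).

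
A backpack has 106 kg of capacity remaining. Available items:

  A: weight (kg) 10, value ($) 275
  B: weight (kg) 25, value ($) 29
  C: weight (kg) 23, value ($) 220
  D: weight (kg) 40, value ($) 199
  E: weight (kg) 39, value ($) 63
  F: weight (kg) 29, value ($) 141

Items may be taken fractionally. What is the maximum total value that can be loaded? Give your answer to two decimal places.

Order: A (275/10=27.50) > C (220/23=9.57) > D (199/40=4.97) > F (141/29=4.86) > E (63/39=1.62) > B (29/25=1.16)
Fill: take A (10 @ 275) → take C (23 @ 220) → take D (40 @ 199) → take F (29 @ 141) → take 4/39 of E → 6.46; 106/106 used.
Total value = 841.46

841.46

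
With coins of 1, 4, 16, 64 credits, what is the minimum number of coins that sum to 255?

12

Use the largest denomination that fits, subtract, and repeat.
255 − 3×64→63 − 3×16→15 − 3×4→3 − 3×1→0
Total coins = 3 + 3 + 3 + 3 = 12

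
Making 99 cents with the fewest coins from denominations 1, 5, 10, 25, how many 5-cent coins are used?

0

Use the largest denomination that fits, subtract, and repeat.
99 = 3×25 + 2×10 + 4×1
Count of 5: 0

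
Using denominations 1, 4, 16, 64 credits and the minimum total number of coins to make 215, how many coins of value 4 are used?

1

215 = 3×64 + 1×16 + 1×4 + 3×1
Count of 4: 1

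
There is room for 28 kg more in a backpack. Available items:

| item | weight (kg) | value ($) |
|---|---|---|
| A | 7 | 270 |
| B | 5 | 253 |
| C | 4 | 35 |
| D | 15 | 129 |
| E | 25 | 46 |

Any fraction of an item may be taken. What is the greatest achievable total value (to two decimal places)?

661.20

Sort by value per unit weight and fill in that order.
Order: B (253/5=50.60) > A (270/7=38.57) > C (35/4=8.75) > D (129/15=8.60) > E (46/25=1.84)
Fill: take B (5 @ 253) → take A (7 @ 270) → take C (4 @ 35) → take 12/15 of D → 103.20; 28/28 used.
Total value = 661.20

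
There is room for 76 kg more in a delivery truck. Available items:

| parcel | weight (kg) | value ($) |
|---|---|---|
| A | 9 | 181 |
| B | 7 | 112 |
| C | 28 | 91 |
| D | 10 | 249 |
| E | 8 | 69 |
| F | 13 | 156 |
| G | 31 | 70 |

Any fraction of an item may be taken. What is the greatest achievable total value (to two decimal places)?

860.26

Ratios (sorted): D 24.90, A 20.11, B 16.00, F 12.00, E 8.62, C 3.25, G 2.26
take D (10 @ 249); take A (9 @ 181); take B (7 @ 112); take F (13 @ 156); take E (8 @ 69); take C (28 @ 91); take 1/31 of G → 2.26. Capacity used 76/76.
Total value = 860.26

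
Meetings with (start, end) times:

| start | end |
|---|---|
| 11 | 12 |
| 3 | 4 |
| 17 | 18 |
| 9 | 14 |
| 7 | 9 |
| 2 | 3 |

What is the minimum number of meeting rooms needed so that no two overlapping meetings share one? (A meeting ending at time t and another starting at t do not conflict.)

2

Count concurrent intervals with a sweep; the peak is the room count.
Events (time:±→running): 2:+→1 3:-→0 3:+→1 4:-→0 7:+→1 9:-→0 9:+→1 11:+→2 … peak 2.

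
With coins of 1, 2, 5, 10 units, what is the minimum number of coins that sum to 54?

7

Greedy: take as many of the largest coin as possible, then repeat with the remainder.
54 = 5×10 + 2×2
Total coins = 5 + 2 = 7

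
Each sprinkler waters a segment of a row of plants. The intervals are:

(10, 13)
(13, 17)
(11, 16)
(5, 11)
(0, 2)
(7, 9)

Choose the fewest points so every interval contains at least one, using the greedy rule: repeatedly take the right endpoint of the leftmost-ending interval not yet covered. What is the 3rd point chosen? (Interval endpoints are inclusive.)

Sort by right endpoint; whenever an interval is uncovered, place a point at its right end.
Sorted: [0,2] [7,9] [5,11] [10,13] [11,16] [13,17]
{[0,2]} hit by 2; {[7,9],[5,11]} hit by 9; {[10,13],[11,16],[13,17]} hit by 13.
Points: 2, 9, 13 (3 total).

13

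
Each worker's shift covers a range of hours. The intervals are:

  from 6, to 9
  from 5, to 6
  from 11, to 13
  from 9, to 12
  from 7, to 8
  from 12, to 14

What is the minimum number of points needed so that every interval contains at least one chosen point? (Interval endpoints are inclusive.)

3

Process intervals by earliest right end; each time one isn't hit yet, stab at its right endpoint.
By right end: [5,6]  [7,8]  [6,9]  [9,12]  [11,13]  [12,14]
[5,6] uncovered → point at 6; [7,8] uncovered → point at 8; [9,12] uncovered → point at 12.
Points: 6, 8, 12 (3 total).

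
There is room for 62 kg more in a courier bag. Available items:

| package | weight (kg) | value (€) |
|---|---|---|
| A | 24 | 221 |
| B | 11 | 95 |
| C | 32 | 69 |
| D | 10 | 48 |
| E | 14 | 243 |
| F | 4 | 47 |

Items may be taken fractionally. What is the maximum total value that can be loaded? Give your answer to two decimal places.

Greedy by value/weight ratio, highest first.
Ratios (sorted): E 17.36, F 11.75, A 9.21, B 8.64, D 4.80, C 2.16
take E (14 @ 243); take F (4 @ 47); take A (24 @ 221); take B (11 @ 95); take 9/10 of D → 43.20. Capacity used 62/62.
Total value = 649.20

649.20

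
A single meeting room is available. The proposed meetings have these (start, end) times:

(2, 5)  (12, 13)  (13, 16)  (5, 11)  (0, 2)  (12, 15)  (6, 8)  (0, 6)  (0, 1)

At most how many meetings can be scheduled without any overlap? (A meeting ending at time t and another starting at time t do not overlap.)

Sort by end time and greedily take each interval whose start is ≥ the last chosen end.
By end time: (0,1), (0,2), (2,5), (0,6), (6,8), (5,11), (12,13), (12,15), (13,16).
Pick (0,1); next start ≥ 1 → (2,5); next start ≥ 5 → (6,8); next start ≥ 8 → (12,13); next start ≥ 13 → (13,16).
Selected 5 meetings.

5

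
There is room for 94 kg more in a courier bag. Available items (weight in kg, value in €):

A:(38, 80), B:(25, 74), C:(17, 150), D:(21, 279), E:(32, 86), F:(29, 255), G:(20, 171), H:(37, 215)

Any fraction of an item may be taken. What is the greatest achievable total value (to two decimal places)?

Sort by value per unit weight and fill in that order.
Ratios (sorted): D 13.29, C 8.82, F 8.79, G 8.55, H 5.81, B 2.96, E 2.69, A 2.11
take D (21 @ 279); take C (17 @ 150); take F (29 @ 255); take G (20 @ 171); take 7/37 of H → 40.68. Capacity used 94/94.
Total value = 895.68

895.68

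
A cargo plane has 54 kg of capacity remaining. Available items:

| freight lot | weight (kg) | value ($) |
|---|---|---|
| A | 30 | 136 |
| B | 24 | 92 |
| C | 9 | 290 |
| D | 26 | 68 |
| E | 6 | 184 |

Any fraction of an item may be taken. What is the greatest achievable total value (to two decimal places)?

Ratios (sorted): C 32.22, E 30.67, A 4.53, B 3.83, D 2.62
take C (9 @ 290); take E (6 @ 184); take A (30 @ 136); take 9/24 of B → 34.50. Capacity used 54/54.
Total value = 644.50

644.50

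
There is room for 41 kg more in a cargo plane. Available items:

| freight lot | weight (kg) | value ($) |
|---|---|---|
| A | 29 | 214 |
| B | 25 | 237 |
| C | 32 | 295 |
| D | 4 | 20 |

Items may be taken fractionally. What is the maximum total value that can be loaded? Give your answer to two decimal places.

384.50

Order: B (237/25=9.48) > C (295/32=9.22) > A (214/29=7.38) > D (20/4=5.00)
Fill: take B (25 @ 237) → take 16/32 of C → 147.50; 41/41 used.
Total value = 384.50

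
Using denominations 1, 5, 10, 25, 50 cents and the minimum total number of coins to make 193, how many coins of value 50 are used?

3

Use the largest denomination that fits, subtract, and repeat.
193 = 3×50 + 1×25 + 1×10 + 1×5 + 3×1
Count of 50: 3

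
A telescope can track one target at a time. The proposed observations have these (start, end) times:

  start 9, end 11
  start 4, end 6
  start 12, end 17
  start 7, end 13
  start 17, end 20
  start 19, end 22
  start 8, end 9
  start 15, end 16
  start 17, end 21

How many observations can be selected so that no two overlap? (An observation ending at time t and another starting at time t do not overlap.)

Sort by end time and greedily take each interval whose start is ≥ the last chosen end.
By end time: (4,6), (8,9), (9,11), (7,13), (15,16), (12,17), (17,20), (17,21), (19,22).
Pick (4,6); next start ≥ 6 → (8,9); next start ≥ 9 → (9,11); next start ≥ 11 → (15,16); next start ≥ 16 → (17,20).
Selected 5 observations.

5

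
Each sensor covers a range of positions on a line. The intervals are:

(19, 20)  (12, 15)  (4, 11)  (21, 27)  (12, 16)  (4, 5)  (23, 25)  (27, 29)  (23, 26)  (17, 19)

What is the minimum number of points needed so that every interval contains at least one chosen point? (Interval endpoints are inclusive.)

5

Sort by right endpoint; whenever an interval is uncovered, place a point at its right end.
By right end: [4,5]  [4,11]  [12,15]  [12,16]  [17,19]  [19,20]  [23,25]  [23,26]  [21,27]  [27,29]
[4,5] uncovered → point at 5; [12,15] uncovered → point at 15; [17,19] uncovered → point at 19; [23,25] uncovered → point at 25; [27,29] uncovered → point at 29.
Points: 5, 15, 19, 25, 29 (5 total).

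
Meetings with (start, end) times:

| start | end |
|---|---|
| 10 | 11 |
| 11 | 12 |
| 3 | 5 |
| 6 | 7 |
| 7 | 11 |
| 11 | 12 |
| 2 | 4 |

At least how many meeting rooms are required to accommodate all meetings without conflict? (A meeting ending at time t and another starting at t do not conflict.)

starts: [2, 3, 6, 7, 10, 11, 11]
ends:   [4, 5, 7, 11, 11, 12, 12]
s2→1 s3→2  — peak 2.

2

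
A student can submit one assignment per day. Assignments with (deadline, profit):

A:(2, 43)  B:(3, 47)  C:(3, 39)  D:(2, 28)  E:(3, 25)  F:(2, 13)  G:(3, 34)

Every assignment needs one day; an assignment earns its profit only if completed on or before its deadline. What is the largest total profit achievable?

129

Sort by profit descending; place each in the latest free slot ≤ its deadline.
Profit order: B=47 A=43 C=39 G=34 D=28 E=25 F=13
Assign: B→slot 3, A→slot 2, C→slot 1, G skipped, D skipped, E skipped, F skipped.
Slots: [1:C] [2:A] [3:B]
Profit = 39 + 43 + 47 = 129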